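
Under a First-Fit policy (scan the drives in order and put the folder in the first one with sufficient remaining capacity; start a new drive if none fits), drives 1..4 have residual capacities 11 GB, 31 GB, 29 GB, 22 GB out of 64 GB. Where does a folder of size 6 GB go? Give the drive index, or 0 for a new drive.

1

Drives with room: drive 1 (11 GB), drive 2 (31 GB), drive 3 (29 GB), drive 4 (22 GB).
The first with room is drive 1.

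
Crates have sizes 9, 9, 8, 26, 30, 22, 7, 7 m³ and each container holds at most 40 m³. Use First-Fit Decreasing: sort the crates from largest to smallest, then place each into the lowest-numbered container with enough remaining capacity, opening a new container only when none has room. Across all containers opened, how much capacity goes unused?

Sorted descending: 30, 26, 22, 9, 9, 8, 7, 7.
30 m³ → container 1 (remaining 10 m³)
26 m³ → container 2 (remaining 14 m³)
22 m³ → container 3 (remaining 18 m³)
9 m³ → container 1 (remaining 1 m³)
9 m³ → container 2 (remaining 5 m³)
8 m³ → container 3 (remaining 10 m³)
7 m³ → container 3 (remaining 3 m³)
7 m³ → container 4 (remaining 33 m³)
4 containers × 40 m³ = 160 m³; used 118 m³; unused 42 m³.

42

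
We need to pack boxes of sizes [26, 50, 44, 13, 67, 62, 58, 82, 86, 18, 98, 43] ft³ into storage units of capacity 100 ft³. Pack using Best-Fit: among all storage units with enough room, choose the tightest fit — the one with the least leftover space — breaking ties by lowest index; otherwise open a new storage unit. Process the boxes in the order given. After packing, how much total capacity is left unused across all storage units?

153

Put 26 ft³ in storage unit 1; 74 ft³ remain.
Put 50 ft³ in storage unit 1; 24 ft³ remain.
Put 44 ft³ in storage unit 2; 56 ft³ remain.
Put 13 ft³ in storage unit 1; 11 ft³ remain.
Put 67 ft³ in storage unit 3; 33 ft³ remain.
Put 62 ft³ in storage unit 4; 38 ft³ remain.
Put 58 ft³ in storage unit 5; 42 ft³ remain.
Put 82 ft³ in storage unit 6; 18 ft³ remain.
Put 86 ft³ in storage unit 7; 14 ft³ remain.
Put 18 ft³ in storage unit 6; 0 ft³ remain.
Put 98 ft³ in storage unit 8; 2 ft³ remain.
Put 43 ft³ in storage unit 2; 13 ft³ remain.
8 storage units × 100 ft³ = 800 ft³; used 647 ft³; unused 153 ft³.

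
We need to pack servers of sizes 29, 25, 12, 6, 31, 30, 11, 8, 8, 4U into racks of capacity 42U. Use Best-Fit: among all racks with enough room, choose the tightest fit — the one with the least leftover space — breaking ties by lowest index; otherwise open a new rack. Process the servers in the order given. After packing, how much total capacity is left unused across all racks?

rack 1: place 29U, 13U left
rack 2: place 25U, 17U left
rack 1: place 12U, 1U left
rack 2: place 6U, 11U left
rack 3: place 31U, 11U left
rack 4: place 30U, 12U left
rack 2: place 11U, 0U left
rack 3: place 8U, 3U left
rack 4: place 8U, 4U left
rack 4: place 4U, 0U left
4 racks × 42U = 168U; used 164U; unused 4U.

4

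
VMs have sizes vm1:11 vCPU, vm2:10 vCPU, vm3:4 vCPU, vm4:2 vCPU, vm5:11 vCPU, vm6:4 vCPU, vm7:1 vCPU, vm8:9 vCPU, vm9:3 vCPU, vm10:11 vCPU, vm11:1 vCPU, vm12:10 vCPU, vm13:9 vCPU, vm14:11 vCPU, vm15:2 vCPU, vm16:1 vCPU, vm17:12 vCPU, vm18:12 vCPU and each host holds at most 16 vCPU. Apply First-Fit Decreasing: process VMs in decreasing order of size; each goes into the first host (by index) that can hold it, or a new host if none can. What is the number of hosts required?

Sorted descending: 12, 12, 11, 11, 11, 11, 10, 10, 9, 9, 4, 4, 3, 2, 2, 1, 1, 1.
Put 12 vCPU in host 1; 4 vCPU remain.
Put 12 vCPU in host 2; 4 vCPU remain.
Put 11 vCPU in host 3; 5 vCPU remain.
Put 11 vCPU in host 4; 5 vCPU remain.
Put 11 vCPU in host 5; 5 vCPU remain.
Put 11 vCPU in host 6; 5 vCPU remain.
Put 10 vCPU in host 7; 6 vCPU remain.
Put 10 vCPU in host 8; 6 vCPU remain.
Put 9 vCPU in host 9; 7 vCPU remain.
Put 9 vCPU in host 10; 7 vCPU remain.
Put 4 vCPU in host 1; 0 vCPU remain.
Put 4 vCPU in host 2; 0 vCPU remain.
Put 3 vCPU in host 3; 2 vCPU remain.
Put 2 vCPU in host 3; 0 vCPU remain.
Put 2 vCPU in host 4; 3 vCPU remain.
Put 1 vCPU in host 4; 2 vCPU remain.
Put 1 vCPU in host 4; 1 vCPU remain.
Put 1 vCPU in host 4; 0 vCPU remain.
Final hosts: [12,4] [12,4] [11,3,2] [11,2,1,1,1] [11] [11] [10] [10] [9] [9].

10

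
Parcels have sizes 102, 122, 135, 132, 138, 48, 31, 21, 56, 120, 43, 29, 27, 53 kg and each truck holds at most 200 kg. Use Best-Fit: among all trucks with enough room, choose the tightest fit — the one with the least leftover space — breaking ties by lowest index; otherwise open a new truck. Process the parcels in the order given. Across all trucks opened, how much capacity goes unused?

truck 1: place 102 kg, 98 kg left
truck 2: place 122 kg, 78 kg left
truck 3: place 135 kg, 65 kg left
truck 4: place 132 kg, 68 kg left
truck 5: place 138 kg, 62 kg left
truck 5: place 48 kg, 14 kg left
truck 3: place 31 kg, 34 kg left
truck 3: place 21 kg, 13 kg left
truck 4: place 56 kg, 12 kg left
truck 6: place 120 kg, 80 kg left
truck 2: place 43 kg, 35 kg left
truck 2: place 29 kg, 6 kg left
truck 6: place 27 kg, 53 kg left
truck 6: place 53 kg, 0 kg left
6 trucks × 200 kg = 1200 kg; used 1057 kg; unused 143 kg.

143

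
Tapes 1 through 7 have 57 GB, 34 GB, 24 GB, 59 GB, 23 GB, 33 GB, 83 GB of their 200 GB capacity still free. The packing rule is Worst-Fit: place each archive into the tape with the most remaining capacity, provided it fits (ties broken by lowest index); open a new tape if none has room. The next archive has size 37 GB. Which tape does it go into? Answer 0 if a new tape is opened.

Tapes with room: tape 1 (57 GB), tape 4 (59 GB), tape 7 (83 GB).
Most room is tape 7 with 83 GB free.

7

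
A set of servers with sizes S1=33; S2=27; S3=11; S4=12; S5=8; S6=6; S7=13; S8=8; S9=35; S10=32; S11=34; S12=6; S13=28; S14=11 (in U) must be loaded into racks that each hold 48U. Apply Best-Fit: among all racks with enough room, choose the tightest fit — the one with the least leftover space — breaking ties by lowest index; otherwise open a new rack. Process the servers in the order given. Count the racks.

rack 1: place S1 (33U), 15U left
rack 2: place S2 (27U), 21U left
rack 1: place S3 (11U), 4U left
rack 2: place S4 (12U), 9U left
rack 2: place S5 (8U), 1U left
rack 3: place S6 (6U), 42U left
rack 3: place S7 (13U), 29U left
rack 3: place S8 (8U), 21U left
rack 4: place S9 (35U), 13U left
rack 5: place S10 (32U), 16U left
rack 6: place S11 (34U), 14U left
rack 4: place S12 (6U), 7U left
rack 7: place S13 (28U), 20U left
rack 6: place S14 (11U), 3U left
Final racks: [33,11] [27,12,8] [6,13,8] [35,6] [32] [34,11] [28].

7 racks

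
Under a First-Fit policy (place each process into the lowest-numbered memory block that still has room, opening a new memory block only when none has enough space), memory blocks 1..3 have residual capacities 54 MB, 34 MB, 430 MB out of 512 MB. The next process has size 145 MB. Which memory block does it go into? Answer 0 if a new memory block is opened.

Memory blocks with room: memory block 3 (430 MB).
The first with room is memory block 3.

3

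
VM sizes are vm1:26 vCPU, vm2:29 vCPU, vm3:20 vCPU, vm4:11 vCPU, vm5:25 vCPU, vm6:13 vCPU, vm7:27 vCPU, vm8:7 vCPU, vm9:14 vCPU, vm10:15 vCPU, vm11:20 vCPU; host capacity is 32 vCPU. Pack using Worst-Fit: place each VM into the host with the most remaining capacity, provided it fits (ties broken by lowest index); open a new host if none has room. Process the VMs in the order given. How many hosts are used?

8 hosts

Put vm1 (26 vCPU) in host 1; 6 vCPU remain.
Put vm2 (29 vCPU) in host 2; 3 vCPU remain.
Put vm3 (20 vCPU) in host 3; 12 vCPU remain.
Put vm4 (11 vCPU) in host 3; 1 vCPU remain.
Put vm5 (25 vCPU) in host 4; 7 vCPU remain.
Put vm6 (13 vCPU) in host 5; 19 vCPU remain.
Put vm7 (27 vCPU) in host 6; 5 vCPU remain.
Put vm8 (7 vCPU) in host 5; 12 vCPU remain.
Put vm9 (14 vCPU) in host 7; 18 vCPU remain.
Put vm10 (15 vCPU) in host 7; 3 vCPU remain.
Put vm11 (20 vCPU) in host 8; 12 vCPU remain.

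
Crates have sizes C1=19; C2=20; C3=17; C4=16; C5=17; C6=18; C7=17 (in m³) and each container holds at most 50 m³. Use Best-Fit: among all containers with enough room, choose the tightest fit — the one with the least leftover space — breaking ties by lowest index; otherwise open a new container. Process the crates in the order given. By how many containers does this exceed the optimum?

0

Best-Fit: [19,20] [17,16,17] [18,17] → 3 containers.
Total size 124 m³; any packing needs at least ⌈124/50⌉ = 3 containers.
So 3 is already optimal.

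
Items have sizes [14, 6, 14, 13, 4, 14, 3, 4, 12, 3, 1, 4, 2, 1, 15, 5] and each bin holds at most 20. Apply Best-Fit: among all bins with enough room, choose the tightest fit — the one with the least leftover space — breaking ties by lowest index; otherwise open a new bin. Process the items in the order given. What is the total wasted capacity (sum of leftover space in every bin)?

5

Put 14 in bin 1; 6 remain.
Put 6 in bin 1; 0 remain.
Put 14 in bin 2; 6 remain.
Put 13 in bin 3; 7 remain.
Put 4 in bin 2; 2 remain.
Put 14 in bin 4; 6 remain.
Put 3 in bin 4; 3 remain.
Put 4 in bin 3; 3 remain.
Put 12 in bin 5; 8 remain.
Put 3 in bin 3; 0 remain.
Put 1 in bin 2; 1 remain.
Put 4 in bin 5; 4 remain.
Put 2 in bin 4; 1 remain.
Put 1 in bin 2; 0 remain.
Put 15 in bin 6; 5 remain.
Put 5 in bin 6; 0 remain.
6 bins × 20 = 120; used 115; unused 5.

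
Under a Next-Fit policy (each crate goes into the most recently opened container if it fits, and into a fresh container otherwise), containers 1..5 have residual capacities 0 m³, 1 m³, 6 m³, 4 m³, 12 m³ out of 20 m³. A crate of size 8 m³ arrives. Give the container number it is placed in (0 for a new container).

Next-Fit only looks at container 5, which has 12 m³ free.
8 m³ fits there.

5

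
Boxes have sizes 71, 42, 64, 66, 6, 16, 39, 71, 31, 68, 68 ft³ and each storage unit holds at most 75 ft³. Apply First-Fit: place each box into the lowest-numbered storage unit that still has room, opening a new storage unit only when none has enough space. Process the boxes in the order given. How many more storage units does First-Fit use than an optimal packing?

First-Fit: [71] [42,6,16] [64] [66] [39,31] [71] [68] [68] → 8 storage units.
Total size 542 ft³; any packing needs at least ⌈542/75⌉ = 8 storage units.
So 8 is already optimal.

0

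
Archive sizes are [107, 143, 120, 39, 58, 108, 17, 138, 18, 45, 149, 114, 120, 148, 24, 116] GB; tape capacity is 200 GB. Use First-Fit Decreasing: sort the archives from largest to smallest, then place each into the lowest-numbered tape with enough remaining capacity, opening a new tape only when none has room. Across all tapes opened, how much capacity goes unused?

536

Sorted descending: 149, 148, 143, 138, 120, 120, 116, 114, 108, 107, 58, 45, 39, 24, 18, 17.
149 GB → tape 1 (remaining 51 GB)
148 GB → tape 2 (remaining 52 GB)
143 GB → tape 3 (remaining 57 GB)
138 GB → tape 4 (remaining 62 GB)
120 GB → tape 5 (remaining 80 GB)
120 GB → tape 6 (remaining 80 GB)
116 GB → tape 7 (remaining 84 GB)
114 GB → tape 8 (remaining 86 GB)
108 GB → tape 9 (remaining 92 GB)
107 GB → tape 10 (remaining 93 GB)
58 GB → tape 4 (remaining 4 GB)
45 GB → tape 1 (remaining 6 GB)
39 GB → tape 2 (remaining 13 GB)
24 GB → tape 3 (remaining 33 GB)
18 GB → tape 3 (remaining 15 GB)
17 GB → tape 5 (remaining 63 GB)
10 tapes × 200 GB = 2000 GB; used 1464 GB; unused 536 GB.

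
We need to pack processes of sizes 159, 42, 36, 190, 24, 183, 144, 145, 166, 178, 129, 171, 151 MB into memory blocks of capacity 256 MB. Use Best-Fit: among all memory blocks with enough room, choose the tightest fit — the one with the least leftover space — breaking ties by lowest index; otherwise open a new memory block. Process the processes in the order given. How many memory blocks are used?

159 MB → memory block 1 (remaining 97 MB)
42 MB → memory block 1 (remaining 55 MB)
36 MB → memory block 1 (remaining 19 MB)
190 MB → memory block 2 (remaining 66 MB)
24 MB → memory block 2 (remaining 42 MB)
183 MB → memory block 3 (remaining 73 MB)
144 MB → memory block 4 (remaining 112 MB)
145 MB → memory block 5 (remaining 111 MB)
166 MB → memory block 6 (remaining 90 MB)
178 MB → memory block 7 (remaining 78 MB)
129 MB → memory block 8 (remaining 127 MB)
171 MB → memory block 9 (remaining 85 MB)
151 MB → memory block 10 (remaining 105 MB)
Final memory blocks: [159,42,36] [190,24] [183] [144] [145] [166] [178] [129] [171] [151].

10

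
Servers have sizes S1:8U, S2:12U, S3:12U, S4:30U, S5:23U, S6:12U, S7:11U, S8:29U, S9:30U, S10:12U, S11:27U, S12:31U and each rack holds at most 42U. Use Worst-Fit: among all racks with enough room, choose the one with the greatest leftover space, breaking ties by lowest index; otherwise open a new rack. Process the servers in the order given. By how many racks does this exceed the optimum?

Worst-Fit: [8,12,12] [30,11] [23,12] [29,12] [30] [27] [31] → 7 racks.
Total size 237U; any packing needs at least ⌈237/42⌉ = 6 racks.
An optimal packing achieves that bound: [31,11] [30,12] [30,12] [29,12] [27,12] [23,8] → 6 racks.
Excess: 7 − 6 = 1.

1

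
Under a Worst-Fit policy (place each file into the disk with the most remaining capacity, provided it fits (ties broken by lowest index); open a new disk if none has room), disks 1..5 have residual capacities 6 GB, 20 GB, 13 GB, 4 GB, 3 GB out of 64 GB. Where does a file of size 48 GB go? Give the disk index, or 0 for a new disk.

No disk has ≥ 48 GB free, so a new disk is opened.

0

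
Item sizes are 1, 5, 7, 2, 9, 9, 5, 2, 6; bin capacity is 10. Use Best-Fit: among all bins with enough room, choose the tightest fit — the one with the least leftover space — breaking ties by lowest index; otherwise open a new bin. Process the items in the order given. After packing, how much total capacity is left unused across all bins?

14

Put 1 in bin 1; 9 remain.
Put 5 in bin 1; 4 remain.
Put 7 in bin 2; 3 remain.
Put 2 in bin 2; 1 remain.
Put 9 in bin 3; 1 remain.
Put 9 in bin 4; 1 remain.
Put 5 in bin 5; 5 remain.
Put 2 in bin 1; 2 remain.
Put 6 in bin 6; 4 remain.
6 bins × 10 = 60; used 46; unused 14.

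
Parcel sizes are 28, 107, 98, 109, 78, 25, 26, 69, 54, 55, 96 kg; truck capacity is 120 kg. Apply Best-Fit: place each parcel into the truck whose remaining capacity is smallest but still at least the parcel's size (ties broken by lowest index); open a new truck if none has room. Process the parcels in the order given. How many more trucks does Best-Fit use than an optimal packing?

Best-Fit: [28,78] [107] [98] [109] [25,26,69] [54,55] [96] → 7 trucks.
Total size 745 kg; any packing needs at least ⌈745/120⌉ = 7 trucks.
So 7 is already optimal.

0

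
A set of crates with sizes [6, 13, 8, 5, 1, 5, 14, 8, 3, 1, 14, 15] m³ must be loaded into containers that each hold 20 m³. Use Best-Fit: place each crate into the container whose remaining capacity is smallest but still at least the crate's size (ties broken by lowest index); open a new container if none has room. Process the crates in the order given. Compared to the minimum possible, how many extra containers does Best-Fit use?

Best-Fit: [6,13,1] [8,5,5,1] [14,3] [8] [14] [15] → 6 containers.
Total size 93 m³; any packing needs at least ⌈93/20⌉ = 5 containers.
An optimal packing achieves that bound: [15,5] [14,6] [14,5,1] [13,3,1] [8,8] → 5 containers.
Excess: 6 − 5 = 1.

1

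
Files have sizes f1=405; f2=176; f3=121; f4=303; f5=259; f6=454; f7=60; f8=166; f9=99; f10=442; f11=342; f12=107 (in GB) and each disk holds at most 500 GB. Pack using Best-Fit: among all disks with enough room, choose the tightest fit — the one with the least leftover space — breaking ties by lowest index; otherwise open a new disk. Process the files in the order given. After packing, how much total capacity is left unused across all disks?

Put f1 (405 GB) in disk 1; 95 GB remain.
Put f2 (176 GB) in disk 2; 324 GB remain.
Put f3 (121 GB) in disk 2; 203 GB remain.
Put f4 (303 GB) in disk 3; 197 GB remain.
Put f5 (259 GB) in disk 4; 241 GB remain.
Put f6 (454 GB) in disk 5; 46 GB remain.
Put f7 (60 GB) in disk 1; 35 GB remain.
Put f8 (166 GB) in disk 3; 31 GB remain.
Put f9 (99 GB) in disk 2; 104 GB remain.
Put f10 (442 GB) in disk 6; 58 GB remain.
Put f11 (342 GB) in disk 7; 158 GB remain.
Put f12 (107 GB) in disk 7; 51 GB remain.
7 disks × 500 GB = 3500 GB; used 2934 GB; unused 566 GB.

566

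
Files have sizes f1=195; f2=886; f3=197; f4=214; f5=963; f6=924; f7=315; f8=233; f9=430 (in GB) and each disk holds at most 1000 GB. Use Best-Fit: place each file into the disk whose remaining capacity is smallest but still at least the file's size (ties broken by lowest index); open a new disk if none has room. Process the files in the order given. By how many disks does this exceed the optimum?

Best-Fit: [195,197,214,315] [886] [963] [924] [233,430] → 5 disks.
Total size 4357 GB; any packing needs at least ⌈4357/1000⌉ = 5 disks.
So 5 is already optimal.

0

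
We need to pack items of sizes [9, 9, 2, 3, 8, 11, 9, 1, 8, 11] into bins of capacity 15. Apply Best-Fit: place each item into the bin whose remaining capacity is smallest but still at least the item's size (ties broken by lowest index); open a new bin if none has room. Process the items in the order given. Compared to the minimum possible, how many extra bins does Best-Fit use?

Best-Fit: [9,2,3,1] [9] [8] [11] [9] [8] [11] → 7 bins.
7 items exceed 7.5 (half the capacity), and no two of those can share a bin, so at least 7 bins are needed.
So 7 is already optimal.

0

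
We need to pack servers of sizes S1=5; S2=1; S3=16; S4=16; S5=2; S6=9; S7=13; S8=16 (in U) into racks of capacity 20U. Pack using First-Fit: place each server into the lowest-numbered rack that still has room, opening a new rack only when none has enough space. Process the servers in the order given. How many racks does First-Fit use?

S1 (5U) → rack 1 (remaining 15U)
S2 (1U) → rack 1 (remaining 14U)
S3 (16U) → rack 2 (remaining 4U)
S4 (16U) → rack 3 (remaining 4U)
S5 (2U) → rack 1 (remaining 12U)
S6 (9U) → rack 1 (remaining 3U)
S7 (13U) → rack 4 (remaining 7U)
S8 (16U) → rack 5 (remaining 4U)
Final racks: [5,1,2,9] [16] [16] [13] [16].

5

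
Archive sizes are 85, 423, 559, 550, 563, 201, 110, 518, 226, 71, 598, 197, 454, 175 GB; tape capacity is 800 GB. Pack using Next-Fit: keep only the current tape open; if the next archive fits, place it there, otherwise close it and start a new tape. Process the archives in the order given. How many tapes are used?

tape 1: place 85 GB, 715 GB left
tape 1: place 423 GB, 292 GB left
tape 2: place 559 GB, 241 GB left
tape 3: place 550 GB, 250 GB left
tape 4: place 563 GB, 237 GB left
tape 4: place 201 GB, 36 GB left
tape 5: place 110 GB, 690 GB left
tape 5: place 518 GB, 172 GB left
tape 6: place 226 GB, 574 GB left
tape 6: place 71 GB, 503 GB left
tape 7: place 598 GB, 202 GB left
tape 7: place 197 GB, 5 GB left
tape 8: place 454 GB, 346 GB left
tape 8: place 175 GB, 171 GB left

8 tapes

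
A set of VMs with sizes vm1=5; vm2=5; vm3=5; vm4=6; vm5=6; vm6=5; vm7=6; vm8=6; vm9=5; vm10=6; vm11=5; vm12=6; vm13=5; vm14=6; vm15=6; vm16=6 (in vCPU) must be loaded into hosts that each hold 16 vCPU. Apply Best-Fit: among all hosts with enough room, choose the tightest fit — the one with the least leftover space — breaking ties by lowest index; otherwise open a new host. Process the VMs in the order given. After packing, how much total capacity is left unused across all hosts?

Put vm1 (5 vCPU) in host 1; 11 vCPU remain.
Put vm2 (5 vCPU) in host 1; 6 vCPU remain.
Put vm3 (5 vCPU) in host 1; 1 vCPU remain.
Put vm4 (6 vCPU) in host 2; 10 vCPU remain.
Put vm5 (6 vCPU) in host 2; 4 vCPU remain.
Put vm6 (5 vCPU) in host 3; 11 vCPU remain.
Put vm7 (6 vCPU) in host 3; 5 vCPU remain.
Put vm8 (6 vCPU) in host 4; 10 vCPU remain.
Put vm9 (5 vCPU) in host 3; 0 vCPU remain.
Put vm10 (6 vCPU) in host 4; 4 vCPU remain.
Put vm11 (5 vCPU) in host 5; 11 vCPU remain.
Put vm12 (6 vCPU) in host 5; 5 vCPU remain.
Put vm13 (5 vCPU) in host 5; 0 vCPU remain.
Put vm14 (6 vCPU) in host 6; 10 vCPU remain.
Put vm15 (6 vCPU) in host 6; 4 vCPU remain.
Put vm16 (6 vCPU) in host 7; 10 vCPU remain.
7 hosts × 16 vCPU = 112 vCPU; used 89 vCPU; unused 23 vCPU.

23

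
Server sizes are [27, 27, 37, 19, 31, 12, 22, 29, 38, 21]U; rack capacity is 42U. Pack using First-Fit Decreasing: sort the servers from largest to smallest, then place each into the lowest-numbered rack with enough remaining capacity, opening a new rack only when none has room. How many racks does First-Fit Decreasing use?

8

Sorted descending: 38, 37, 31, 29, 27, 27, 22, 21, 19, 12.
Put 38U in rack 1; 4U remain.
Put 37U in rack 2; 5U remain.
Put 31U in rack 3; 11U remain.
Put 29U in rack 4; 13U remain.
Put 27U in rack 5; 15U remain.
Put 27U in rack 6; 15U remain.
Put 22U in rack 7; 20U remain.
Put 21U in rack 8; 21U remain.
Put 19U in rack 7; 1U remain.
Put 12U in rack 4; 1U remain.
Final racks: [38] [37] [31] [29,12] [27] [27] [22,19] [21].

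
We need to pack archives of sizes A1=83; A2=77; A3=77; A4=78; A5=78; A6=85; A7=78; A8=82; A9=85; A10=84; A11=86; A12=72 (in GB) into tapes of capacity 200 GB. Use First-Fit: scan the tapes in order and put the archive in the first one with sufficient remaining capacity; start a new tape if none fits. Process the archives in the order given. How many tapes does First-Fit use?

tape 1: place A1 (83 GB), 117 GB left
tape 1: place A2 (77 GB), 40 GB left
tape 2: place A3 (77 GB), 123 GB left
tape 2: place A4 (78 GB), 45 GB left
tape 3: place A5 (78 GB), 122 GB left
tape 3: place A6 (85 GB), 37 GB left
tape 4: place A7 (78 GB), 122 GB left
tape 4: place A8 (82 GB), 40 GB left
tape 5: place A9 (85 GB), 115 GB left
tape 5: place A10 (84 GB), 31 GB left
tape 6: place A11 (86 GB), 114 GB left
tape 6: place A12 (72 GB), 42 GB left

6 tapes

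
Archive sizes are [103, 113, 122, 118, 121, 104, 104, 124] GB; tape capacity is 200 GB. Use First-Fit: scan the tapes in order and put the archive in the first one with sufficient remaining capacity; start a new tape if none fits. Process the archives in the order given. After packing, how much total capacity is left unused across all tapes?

691

Put 103 GB in tape 1; 97 GB remain.
Put 113 GB in tape 2; 87 GB remain.
Put 122 GB in tape 3; 78 GB remain.
Put 118 GB in tape 4; 82 GB remain.
Put 121 GB in tape 5; 79 GB remain.
Put 104 GB in tape 6; 96 GB remain.
Put 104 GB in tape 7; 96 GB remain.
Put 124 GB in tape 8; 76 GB remain.
8 tapes × 200 GB = 1600 GB; used 909 GB; unused 691 GB.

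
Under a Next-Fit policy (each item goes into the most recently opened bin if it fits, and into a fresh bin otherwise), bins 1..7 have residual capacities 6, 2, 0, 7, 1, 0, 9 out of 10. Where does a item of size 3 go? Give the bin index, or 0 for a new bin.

Next-Fit only looks at bin 7, which has 9 free.
3 fits there.

7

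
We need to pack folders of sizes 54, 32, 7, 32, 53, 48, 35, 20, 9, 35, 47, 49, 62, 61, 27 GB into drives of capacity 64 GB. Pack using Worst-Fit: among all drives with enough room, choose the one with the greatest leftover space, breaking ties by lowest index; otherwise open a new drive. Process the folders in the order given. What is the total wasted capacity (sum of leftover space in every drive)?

133

54 GB → drive 1 (remaining 10 GB)
32 GB → drive 2 (remaining 32 GB)
7 GB → drive 2 (remaining 25 GB)
32 GB → drive 3 (remaining 32 GB)
53 GB → drive 4 (remaining 11 GB)
48 GB → drive 5 (remaining 16 GB)
35 GB → drive 6 (remaining 29 GB)
20 GB → drive 3 (remaining 12 GB)
9 GB → drive 6 (remaining 20 GB)
35 GB → drive 7 (remaining 29 GB)
47 GB → drive 8 (remaining 17 GB)
49 GB → drive 9 (remaining 15 GB)
62 GB → drive 10 (remaining 2 GB)
61 GB → drive 11 (remaining 3 GB)
27 GB → drive 7 (remaining 2 GB)
11 drives × 64 GB = 704 GB; used 571 GB; unused 133 GB.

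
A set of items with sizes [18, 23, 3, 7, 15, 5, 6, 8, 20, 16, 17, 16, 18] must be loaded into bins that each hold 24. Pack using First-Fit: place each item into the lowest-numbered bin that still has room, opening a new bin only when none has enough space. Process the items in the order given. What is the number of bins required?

9 bins

bin 1: place 18, 6 left
bin 2: place 23, 1 left
bin 1: place 3, 3 left
bin 3: place 7, 17 left
bin 3: place 15, 2 left
bin 4: place 5, 19 left
bin 4: place 6, 13 left
bin 4: place 8, 5 left
bin 5: place 20, 4 left
bin 6: place 16, 8 left
bin 7: place 17, 7 left
bin 8: place 16, 8 left
bin 9: place 18, 6 left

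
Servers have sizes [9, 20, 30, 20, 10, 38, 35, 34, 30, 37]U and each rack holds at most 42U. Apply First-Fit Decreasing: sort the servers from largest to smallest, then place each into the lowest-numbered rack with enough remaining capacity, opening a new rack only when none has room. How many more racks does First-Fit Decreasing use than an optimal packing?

First-Fit Decreasing: [38] [37] [35] [34] [30,10] [30,9] [20,20] → 7 racks.
Total size 263U; any packing needs at least ⌈263/42⌉ = 7 racks.
So 7 is already optimal.

0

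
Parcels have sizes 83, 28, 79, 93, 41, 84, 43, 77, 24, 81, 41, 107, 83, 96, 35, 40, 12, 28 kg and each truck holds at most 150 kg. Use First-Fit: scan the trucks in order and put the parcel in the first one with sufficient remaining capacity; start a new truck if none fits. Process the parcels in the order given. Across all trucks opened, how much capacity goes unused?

truck 1: place 83 kg, 67 kg left
truck 1: place 28 kg, 39 kg left
truck 2: place 79 kg, 71 kg left
truck 3: place 93 kg, 57 kg left
truck 2: place 41 kg, 30 kg left
truck 4: place 84 kg, 66 kg left
truck 3: place 43 kg, 14 kg left
truck 5: place 77 kg, 73 kg left
truck 1: place 24 kg, 15 kg left
truck 6: place 81 kg, 69 kg left
truck 4: place 41 kg, 25 kg left
truck 7: place 107 kg, 43 kg left
truck 8: place 83 kg, 67 kg left
truck 9: place 96 kg, 54 kg left
truck 5: place 35 kg, 38 kg left
truck 6: place 40 kg, 29 kg left
truck 1: place 12 kg, 3 kg left
truck 2: place 28 kg, 2 kg left
9 trucks × 150 kg = 1350 kg; used 1075 kg; unused 275 kg.

275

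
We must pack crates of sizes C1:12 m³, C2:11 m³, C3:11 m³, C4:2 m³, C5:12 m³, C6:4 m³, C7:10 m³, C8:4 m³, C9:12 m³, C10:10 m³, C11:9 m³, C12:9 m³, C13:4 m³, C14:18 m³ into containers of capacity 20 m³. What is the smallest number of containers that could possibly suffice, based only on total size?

7

Total size = 12 + 11 + 11 + 2 + 12 + 4 + 10 + 4 + 12 + 10 + 9 + 9 + 4 + 18 = 128 m³.
⌈128 / 20⌉ = 7.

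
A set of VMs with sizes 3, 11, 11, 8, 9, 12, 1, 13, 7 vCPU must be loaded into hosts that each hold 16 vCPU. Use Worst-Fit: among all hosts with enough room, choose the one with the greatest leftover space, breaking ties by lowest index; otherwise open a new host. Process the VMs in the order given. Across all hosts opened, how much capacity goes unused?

21

host 1: place 3 vCPU, 13 vCPU left
host 1: place 11 vCPU, 2 vCPU left
host 2: place 11 vCPU, 5 vCPU left
host 3: place 8 vCPU, 8 vCPU left
host 4: place 9 vCPU, 7 vCPU left
host 5: place 12 vCPU, 4 vCPU left
host 3: place 1 vCPU, 7 vCPU left
host 6: place 13 vCPU, 3 vCPU left
host 3: place 7 vCPU, 0 vCPU left
6 hosts × 16 vCPU = 96 vCPU; used 75 vCPU; unused 21 vCPU.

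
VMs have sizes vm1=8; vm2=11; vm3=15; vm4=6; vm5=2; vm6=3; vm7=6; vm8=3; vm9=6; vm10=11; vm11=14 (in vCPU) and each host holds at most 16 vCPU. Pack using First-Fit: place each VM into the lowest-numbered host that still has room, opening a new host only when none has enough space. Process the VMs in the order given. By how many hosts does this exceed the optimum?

0

First-Fit: [8,6,2] [11,3] [15] [6,3,6] [11] [14] → 6 hosts.
Total size 85 vCPU; any packing needs at least ⌈85/16⌉ = 6 hosts.
So 6 is already optimal.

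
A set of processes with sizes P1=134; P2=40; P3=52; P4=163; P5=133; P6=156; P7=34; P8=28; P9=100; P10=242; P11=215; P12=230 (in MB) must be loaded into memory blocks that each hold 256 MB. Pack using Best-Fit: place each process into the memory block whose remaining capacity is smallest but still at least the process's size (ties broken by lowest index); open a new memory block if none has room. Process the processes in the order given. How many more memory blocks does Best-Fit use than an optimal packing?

Best-Fit: [134,40,52,28] [163,34] [133] [156,100] [242] [215] [230] → 7 memory blocks.
7 processes exceed 128 MB (half the capacity), and no two of those can share a memory block, so at least 7 memory blocks are needed.
So 7 is already optimal.

0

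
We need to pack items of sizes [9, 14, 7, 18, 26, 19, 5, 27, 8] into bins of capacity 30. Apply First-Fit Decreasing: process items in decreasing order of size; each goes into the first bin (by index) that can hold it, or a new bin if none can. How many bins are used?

5

Sorted descending: 27, 26, 19, 18, 14, 9, 8, 7, 5.
bin 1: place 27, 3 left
bin 2: place 26, 4 left
bin 3: place 19, 11 left
bin 4: place 18, 12 left
bin 5: place 14, 16 left
bin 3: place 9, 2 left
bin 4: place 8, 4 left
bin 5: place 7, 9 left
bin 5: place 5, 4 left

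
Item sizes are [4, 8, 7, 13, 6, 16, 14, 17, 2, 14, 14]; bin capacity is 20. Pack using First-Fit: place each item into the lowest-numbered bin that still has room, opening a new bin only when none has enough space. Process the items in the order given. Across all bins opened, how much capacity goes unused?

25

4 → bin 1 (remaining 16)
8 → bin 1 (remaining 8)
7 → bin 1 (remaining 1)
13 → bin 2 (remaining 7)
6 → bin 2 (remaining 1)
16 → bin 3 (remaining 4)
14 → bin 4 (remaining 6)
17 → bin 5 (remaining 3)
2 → bin 3 (remaining 2)
14 → bin 6 (remaining 6)
14 → bin 7 (remaining 6)
7 bins × 20 = 140; used 115; unused 25.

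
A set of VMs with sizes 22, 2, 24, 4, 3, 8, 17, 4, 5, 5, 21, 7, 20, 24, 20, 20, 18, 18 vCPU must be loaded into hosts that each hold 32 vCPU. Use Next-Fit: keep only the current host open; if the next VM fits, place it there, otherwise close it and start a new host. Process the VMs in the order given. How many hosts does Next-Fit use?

10

22 vCPU → host 1 (remaining 10 vCPU)
2 vCPU → host 1 (remaining 8 vCPU)
24 vCPU → host 2 (remaining 8 vCPU)
4 vCPU → host 2 (remaining 4 vCPU)
3 vCPU → host 2 (remaining 1 vCPU)
8 vCPU → host 3 (remaining 24 vCPU)
17 vCPU → host 3 (remaining 7 vCPU)
4 vCPU → host 3 (remaining 3 vCPU)
5 vCPU → host 4 (remaining 27 vCPU)
5 vCPU → host 4 (remaining 22 vCPU)
21 vCPU → host 4 (remaining 1 vCPU)
7 vCPU → host 5 (remaining 25 vCPU)
20 vCPU → host 5 (remaining 5 vCPU)
24 vCPU → host 6 (remaining 8 vCPU)
20 vCPU → host 7 (remaining 12 vCPU)
20 vCPU → host 8 (remaining 12 vCPU)
18 vCPU → host 9 (remaining 14 vCPU)
18 vCPU → host 10 (remaining 14 vCPU)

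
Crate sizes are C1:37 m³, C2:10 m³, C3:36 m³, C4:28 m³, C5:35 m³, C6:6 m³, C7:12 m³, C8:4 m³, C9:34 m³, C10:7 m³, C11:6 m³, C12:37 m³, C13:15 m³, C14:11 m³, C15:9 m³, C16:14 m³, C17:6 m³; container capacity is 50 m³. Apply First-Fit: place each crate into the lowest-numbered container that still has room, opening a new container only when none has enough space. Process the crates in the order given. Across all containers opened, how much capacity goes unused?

43

Put C1 (37 m³) in container 1; 13 m³ remain.
Put C2 (10 m³) in container 1; 3 m³ remain.
Put C3 (36 m³) in container 2; 14 m³ remain.
Put C4 (28 m³) in container 3; 22 m³ remain.
Put C5 (35 m³) in container 4; 15 m³ remain.
Put C6 (6 m³) in container 2; 8 m³ remain.
Put C7 (12 m³) in container 3; 10 m³ remain.
Put C8 (4 m³) in container 2; 4 m³ remain.
Put C9 (34 m³) in container 5; 16 m³ remain.
Put C10 (7 m³) in container 3; 3 m³ remain.
Put C11 (6 m³) in container 4; 9 m³ remain.
Put C12 (37 m³) in container 6; 13 m³ remain.
Put C13 (15 m³) in container 5; 1 m³ remain.
Put C14 (11 m³) in container 6; 2 m³ remain.
Put C15 (9 m³) in container 4; 0 m³ remain.
Put C16 (14 m³) in container 7; 36 m³ remain.
Put C17 (6 m³) in container 7; 30 m³ remain.
7 containers × 50 m³ = 350 m³; used 307 m³; unused 43 m³.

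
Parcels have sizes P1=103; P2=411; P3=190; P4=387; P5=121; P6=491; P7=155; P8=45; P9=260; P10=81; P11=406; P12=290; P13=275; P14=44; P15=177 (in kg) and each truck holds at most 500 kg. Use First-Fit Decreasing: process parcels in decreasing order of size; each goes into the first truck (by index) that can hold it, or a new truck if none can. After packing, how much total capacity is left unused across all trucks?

Sorted descending: 491, 411, 406, 387, 290, 275, 260, 190, 177, 155, 121, 103, 81, 45, 44.
truck 1: place 491 kg, 9 kg left
truck 2: place 411 kg, 89 kg left
truck 3: place 406 kg, 94 kg left
truck 4: place 387 kg, 113 kg left
truck 5: place 290 kg, 210 kg left
truck 6: place 275 kg, 225 kg left
truck 7: place 260 kg, 240 kg left
truck 5: place 190 kg, 20 kg left
truck 6: place 177 kg, 48 kg left
truck 7: place 155 kg, 85 kg left
truck 8: place 121 kg, 379 kg left
truck 4: place 103 kg, 10 kg left
truck 2: place 81 kg, 8 kg left
truck 3: place 45 kg, 49 kg left
truck 3: place 44 kg, 5 kg left
8 trucks × 500 kg = 4000 kg; used 3436 kg; unused 564 kg.

564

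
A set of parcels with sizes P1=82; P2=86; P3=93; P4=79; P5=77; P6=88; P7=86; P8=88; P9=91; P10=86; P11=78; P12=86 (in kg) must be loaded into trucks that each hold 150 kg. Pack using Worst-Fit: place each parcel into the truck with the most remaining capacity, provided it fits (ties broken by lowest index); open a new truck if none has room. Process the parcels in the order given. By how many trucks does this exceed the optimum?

Worst-Fit: [82] [86] [93] [79] [77] [88] [86] [88] [91] [86] [78] [86] → 12 trucks.
12 parcels exceed 75 kg (half the capacity), and no two of those can share a truck, so at least 12 trucks are needed.
So 12 is already optimal.

0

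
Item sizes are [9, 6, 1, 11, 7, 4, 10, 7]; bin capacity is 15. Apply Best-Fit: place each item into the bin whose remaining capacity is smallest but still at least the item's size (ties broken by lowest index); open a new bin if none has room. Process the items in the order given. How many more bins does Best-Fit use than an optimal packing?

Best-Fit: [9,6] [1,11] [7,4] [10] [7] → 5 bins.
Total size 55; any packing needs at least ⌈55/15⌉ = 4 bins.
An optimal packing achieves that bound: [11,4] [10,1] [9,6] [7,7] → 4 bins.
Excess: 5 − 4 = 1.

1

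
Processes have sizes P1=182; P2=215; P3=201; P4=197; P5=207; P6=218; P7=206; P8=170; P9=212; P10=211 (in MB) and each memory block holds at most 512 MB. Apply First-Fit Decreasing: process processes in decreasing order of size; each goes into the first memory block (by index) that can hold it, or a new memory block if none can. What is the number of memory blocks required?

Sorted descending: 218, 215, 212, 211, 207, 206, 201, 197, 182, 170.
memory block 1: place 218 MB, 294 MB left
memory block 1: place 215 MB, 79 MB left
memory block 2: place 212 MB, 300 MB left
memory block 2: place 211 MB, 89 MB left
memory block 3: place 207 MB, 305 MB left
memory block 3: place 206 MB, 99 MB left
memory block 4: place 201 MB, 311 MB left
memory block 4: place 197 MB, 114 MB left
memory block 5: place 182 MB, 330 MB left
memory block 5: place 170 MB, 160 MB left
Final memory blocks: [218,215] [212,211] [207,206] [201,197] [182,170].

5 memory blocks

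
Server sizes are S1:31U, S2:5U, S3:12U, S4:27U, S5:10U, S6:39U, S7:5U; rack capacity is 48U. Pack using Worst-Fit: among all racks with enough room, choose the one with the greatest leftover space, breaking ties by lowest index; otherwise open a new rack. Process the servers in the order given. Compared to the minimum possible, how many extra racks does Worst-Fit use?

0

Worst-Fit: [31,5,12] [27,10,5] [39] → 3 racks.
Total size 129U; any packing needs at least ⌈129/48⌉ = 3 racks.
So 3 is already optimal.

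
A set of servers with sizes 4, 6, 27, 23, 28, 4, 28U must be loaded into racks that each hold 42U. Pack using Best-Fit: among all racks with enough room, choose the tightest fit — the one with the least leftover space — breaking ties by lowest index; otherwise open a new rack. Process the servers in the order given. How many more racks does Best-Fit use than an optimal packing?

Best-Fit: [4,6,27,4] [23] [28] [28] → 4 racks.
4 servers exceed 21U (half the capacity), and no two of those can share a rack, so at least 4 racks are needed.
So 4 is already optimal.

0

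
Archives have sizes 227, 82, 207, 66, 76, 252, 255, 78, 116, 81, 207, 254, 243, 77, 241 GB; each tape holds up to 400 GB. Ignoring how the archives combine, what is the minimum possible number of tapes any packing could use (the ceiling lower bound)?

Total size = 227 + 82 + 207 + 66 + 76 + 252 + 255 + 78 + 116 + 81 + 207 + 254 + 243 + 77 + 241 = 2462 GB.
⌈2462 / 400⌉ = 7.

7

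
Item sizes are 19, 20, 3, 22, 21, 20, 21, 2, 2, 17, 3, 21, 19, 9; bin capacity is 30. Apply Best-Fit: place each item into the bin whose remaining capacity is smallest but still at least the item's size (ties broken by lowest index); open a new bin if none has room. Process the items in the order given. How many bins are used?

bin 1: place 19, 11 left
bin 2: place 20, 10 left
bin 2: place 3, 7 left
bin 3: place 22, 8 left
bin 4: place 21, 9 left
bin 5: place 20, 10 left
bin 6: place 21, 9 left
bin 2: place 2, 5 left
bin 2: place 2, 3 left
bin 7: place 17, 13 left
bin 2: place 3, 0 left
bin 8: place 21, 9 left
bin 9: place 19, 11 left
bin 4: place 9, 0 left
Final bins: [19] [20,3,2,2,3] [22] [21,9] [20] [21] [17] [21] [19].

9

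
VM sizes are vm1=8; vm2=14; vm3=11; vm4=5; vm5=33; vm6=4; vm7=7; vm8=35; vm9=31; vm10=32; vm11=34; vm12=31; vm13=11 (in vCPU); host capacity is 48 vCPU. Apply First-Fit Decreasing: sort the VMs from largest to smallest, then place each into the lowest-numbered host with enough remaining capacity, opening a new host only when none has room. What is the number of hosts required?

6

Sorted descending: 35, 34, 33, 32, 31, 31, 14, 11, 11, 8, 7, 5, 4.
35 vCPU → host 1 (remaining 13 vCPU)
34 vCPU → host 2 (remaining 14 vCPU)
33 vCPU → host 3 (remaining 15 vCPU)
32 vCPU → host 4 (remaining 16 vCPU)
31 vCPU → host 5 (remaining 17 vCPU)
31 vCPU → host 6 (remaining 17 vCPU)
14 vCPU → host 2 (remaining 0 vCPU)
11 vCPU → host 1 (remaining 2 vCPU)
11 vCPU → host 3 (remaining 4 vCPU)
8 vCPU → host 4 (remaining 8 vCPU)
7 vCPU → host 4 (remaining 1 vCPU)
5 vCPU → host 5 (remaining 12 vCPU)
4 vCPU → host 3 (remaining 0 vCPU)
Final hosts: [35,11] [34,14] [33,11,4] [32,8,7] [31,5] [31].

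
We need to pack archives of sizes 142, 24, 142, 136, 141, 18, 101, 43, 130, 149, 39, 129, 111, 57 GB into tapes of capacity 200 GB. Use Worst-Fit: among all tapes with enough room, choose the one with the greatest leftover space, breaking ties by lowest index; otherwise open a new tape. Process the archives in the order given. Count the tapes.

Put 142 GB in tape 1; 58 GB remain.
Put 24 GB in tape 1; 34 GB remain.
Put 142 GB in tape 2; 58 GB remain.
Put 136 GB in tape 3; 64 GB remain.
Put 141 GB in tape 4; 59 GB remain.
Put 18 GB in tape 3; 46 GB remain.
Put 101 GB in tape 5; 99 GB remain.
Put 43 GB in tape 5; 56 GB remain.
Put 130 GB in tape 6; 70 GB remain.
Put 149 GB in tape 7; 51 GB remain.
Put 39 GB in tape 6; 31 GB remain.
Put 129 GB in tape 8; 71 GB remain.
Put 111 GB in tape 9; 89 GB remain.
Put 57 GB in tape 9; 32 GB remain.

9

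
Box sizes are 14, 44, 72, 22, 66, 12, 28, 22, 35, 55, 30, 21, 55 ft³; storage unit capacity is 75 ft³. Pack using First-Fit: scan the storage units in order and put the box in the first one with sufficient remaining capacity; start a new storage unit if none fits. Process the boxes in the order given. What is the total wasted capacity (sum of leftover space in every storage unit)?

storage unit 1: place 14 ft³, 61 ft³ left
storage unit 1: place 44 ft³, 17 ft³ left
storage unit 2: place 72 ft³, 3 ft³ left
storage unit 3: place 22 ft³, 53 ft³ left
storage unit 4: place 66 ft³, 9 ft³ left
storage unit 1: place 12 ft³, 5 ft³ left
storage unit 3: place 28 ft³, 25 ft³ left
storage unit 3: place 22 ft³, 3 ft³ left
storage unit 5: place 35 ft³, 40 ft³ left
storage unit 6: place 55 ft³, 20 ft³ left
storage unit 5: place 30 ft³, 10 ft³ left
storage unit 7: place 21 ft³, 54 ft³ left
storage unit 8: place 55 ft³, 20 ft³ left
8 storage units × 75 ft³ = 600 ft³; used 476 ft³; unused 124 ft³.

124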